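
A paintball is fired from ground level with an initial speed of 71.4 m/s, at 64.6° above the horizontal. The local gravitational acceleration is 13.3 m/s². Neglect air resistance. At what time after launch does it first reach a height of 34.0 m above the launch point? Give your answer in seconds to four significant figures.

vₓ = 71.40 cos 64.6° = 30.63 m/s; v_y0 = 71.40 sin 64.6° = 64.50 m/s.
Height y(t) = 64.50 t − 6.650 t² = 34.0 gives 6.650 t² − 64.50 t + 34.0 = 0.
Quadratic formula: t = (64.50 ± √3255.6) / 13.3 = (64.50 ± 57.06) / 13.3 → t = 0.5594 s or 9.140 s.
The first (ascending) time is 0.5594 s.

0.5594 s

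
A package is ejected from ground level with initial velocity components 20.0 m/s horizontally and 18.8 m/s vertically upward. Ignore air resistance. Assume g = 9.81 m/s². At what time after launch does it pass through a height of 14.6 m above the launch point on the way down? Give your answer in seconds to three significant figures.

Require v_y0 t − ½ g t² = 14.6, i.e. 4.905 t² − 18.80 t + 14.6 = 0.
Quadratic formula: t = (18.80 ± √66.988) / 9.81 = (18.80 ± 8.185) / 9.81 → t = 1.082 s or 2.751 s.
The descending-branch root is 2.751 s.

2.75 s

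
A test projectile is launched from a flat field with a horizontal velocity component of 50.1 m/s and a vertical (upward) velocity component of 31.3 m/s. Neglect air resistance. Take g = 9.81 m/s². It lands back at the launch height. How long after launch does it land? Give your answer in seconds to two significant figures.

6.4 s

It returns to y = 0 when t = 2 v_y0 / g = 2(31.30)/9.81 = 6.381 s.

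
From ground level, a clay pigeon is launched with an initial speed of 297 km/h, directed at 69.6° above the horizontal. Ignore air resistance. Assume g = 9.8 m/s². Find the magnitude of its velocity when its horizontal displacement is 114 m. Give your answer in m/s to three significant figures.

Convert: 297 km/h = 297/3.6 = 82.50 m/s.
Resolve: vₓ = 82.50 cos 69.6° = 28.76 m/s and v_y0 = 82.50 sin 69.6° = 77.33 m/s.
Time to reach x = 114 m: t = x/vₓ = 114/28.76 = 3.964 s.
Vertical velocity there: v_y = v_y0 − g t = 77.33 − 9.80 × 3.964 = 38.48 m/s.
Speed: √(vₓ² + v_y²) = √(28.76² + 38.48²) = 48.04 m/s.

48.0 m/s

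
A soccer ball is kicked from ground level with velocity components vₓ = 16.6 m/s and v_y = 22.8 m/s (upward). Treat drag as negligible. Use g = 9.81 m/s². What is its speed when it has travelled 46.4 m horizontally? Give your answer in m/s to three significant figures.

At x = 46.4 m, t = x/vₓ = 46.4/16.60 = 2.795 s.
Vertical velocity there: v_y = v_y0 − g t = 22.80 − 9.81 × 2.795 = −4.621 m/s.
Speed: √(vₓ² + v_y²) = √(16.60² + 4.621²) = 17.23 m/s.

17.2 m/s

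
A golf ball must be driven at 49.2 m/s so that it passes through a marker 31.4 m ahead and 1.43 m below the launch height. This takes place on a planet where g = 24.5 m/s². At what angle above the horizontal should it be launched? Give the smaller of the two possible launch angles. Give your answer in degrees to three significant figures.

Trajectory: y = x tanθ − g x² (1 + tan²θ)/(2v₀²). With x = 31.4, y = −1.43, v₀ = 49.2, g = 24.5:
4.990 tan²θ − 31.4 tanθ + (3.560) = 0.
tanθ = [31.4 ± √(31.4² − 4 × 4.990 × (3.560))] / (2 × 4.990) = (31.4 ± 30.25) / 9.979, giving tanθ = 0.1155 or 6.178.
θ = 6.587° or 80.81°; the smaller is 6.587°.

6.59°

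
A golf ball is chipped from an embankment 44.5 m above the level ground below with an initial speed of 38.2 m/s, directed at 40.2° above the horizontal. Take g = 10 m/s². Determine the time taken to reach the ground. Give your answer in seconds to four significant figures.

Horizontal component vₓ = 38.20 cos 40.2° = 29.18 m/s; vertical v_y0 = 38.20 sin 40.2° = 24.66 m/s.
The projectile lands when y = 44.5 + (24.66) t − ½·10.0·t² = 0. Positive root: t = (24.66 + √(24.66² + 2·10.0·44.5)) / 10.0 = (24.66 + 38.70) / 10.0 = 6.336 s.

6.336 s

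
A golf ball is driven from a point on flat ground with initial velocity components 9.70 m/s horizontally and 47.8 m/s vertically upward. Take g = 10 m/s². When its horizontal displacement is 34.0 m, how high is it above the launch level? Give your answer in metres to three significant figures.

106 m

Time to reach x = 34.0 m: t = x/vₓ = 34.0/9.700 = 3.505 s.
Height: y = v_y0 t − ½ g t² = 47.80 × 3.505 − 5.000 × 3.505² = 167.5 − 61.43 = 106.1 m.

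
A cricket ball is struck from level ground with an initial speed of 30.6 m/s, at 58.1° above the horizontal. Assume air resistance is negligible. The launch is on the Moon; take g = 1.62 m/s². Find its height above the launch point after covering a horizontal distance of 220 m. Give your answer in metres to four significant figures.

203.5 m

Horizontal component vₓ = 30.60 cos 58.1° = 16.17 m/s; vertical v_y0 = 30.60 sin 58.1° = 25.98 m/s.
At x = 220 m, t = x/vₓ = 220/16.17 = 13.61 s.
Height: y = v_y0 t − ½ g t² = 25.98 × 13.61 − 0.8100 × 13.61² = 353.4 − 149.9 = 203.5 m.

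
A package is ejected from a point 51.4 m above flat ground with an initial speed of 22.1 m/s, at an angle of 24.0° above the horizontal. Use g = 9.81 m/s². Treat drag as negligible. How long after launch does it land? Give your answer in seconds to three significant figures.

Components: vₓ = 22.10 cos 24.0° = 20.19 m/s, v_y0 = 22.10 sin 24.0° = 8.989 m/s.
The projectile lands when y = 51.4 + (8.989) t − ½·9.81·t² = 0. Positive root: t = (8.989 + √(8.989² + 2·9.81·51.4)) / 9.81 = (8.989 + 33.00) / 9.81 = 4.281 s.

4.28 s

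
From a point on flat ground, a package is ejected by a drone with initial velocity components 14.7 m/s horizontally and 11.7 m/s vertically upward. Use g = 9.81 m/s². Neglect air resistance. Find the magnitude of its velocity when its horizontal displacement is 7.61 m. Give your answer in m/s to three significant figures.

16.1 m/s

At x = 7.61 m, t = x/vₓ = 7.61/14.70 = 0.5177 s.
Vertical velocity there: v_y = v_y0 − g t = 11.70 − 9.81 × 0.5177 = 6.621 m/s.
Speed: √(vₓ² + v_y²) = √(14.70² + 6.621²) = 16.12 m/s.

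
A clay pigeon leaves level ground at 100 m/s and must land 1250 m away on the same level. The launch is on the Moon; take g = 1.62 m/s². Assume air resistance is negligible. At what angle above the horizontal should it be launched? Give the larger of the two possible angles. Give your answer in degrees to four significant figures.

From R = (v₀²/g) sin 2θ: sin 2θ = 1.62 × 1250 / 10000 = 0.2025.
2θ = 11.68° or 180° − 11.68° = 168.3°, so θ = 5.842° or 84.16°.
The larger angle is 84.16°.

84.16°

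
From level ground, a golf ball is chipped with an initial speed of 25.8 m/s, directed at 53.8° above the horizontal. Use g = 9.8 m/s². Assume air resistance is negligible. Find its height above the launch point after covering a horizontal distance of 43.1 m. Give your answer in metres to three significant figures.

19.7 m

Components: vₓ = 25.80 cos 53.8° = 15.24 m/s, v_y0 = 25.80 sin 53.8° = 20.82 m/s.
x = vₓ t ⇒ t = 43.1/15.24 = 2.829 s.
Height: y = v_y0 t − ½ g t² = 20.82 × 2.829 − 4.900 × 2.829² = 58.89 − 39.20 = 19.69 m.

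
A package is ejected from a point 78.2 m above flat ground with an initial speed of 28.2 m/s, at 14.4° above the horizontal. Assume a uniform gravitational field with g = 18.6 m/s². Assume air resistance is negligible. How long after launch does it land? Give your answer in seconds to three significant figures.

Components: vₓ = 28.20 cos 14.4° = 27.31 m/s, v_y0 = 28.20 sin 14.4° = 7.013 m/s.
Vertical motion (up positive, ground at y = 0): 9.300 t² − (7.013) t − 78.2 = 0, so t = (7.013 + √(7.013² + 2·18.6·78.2)) / 18.6 = (7.013 + 54.39) / 18.6 = 3.301 s.

3.30 s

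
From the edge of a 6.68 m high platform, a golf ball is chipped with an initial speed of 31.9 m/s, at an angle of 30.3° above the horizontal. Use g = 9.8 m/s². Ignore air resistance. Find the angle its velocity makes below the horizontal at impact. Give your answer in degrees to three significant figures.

35.6°

Components: vₓ = 31.90 cos 30.3° = 27.54 m/s, v_y0 = 31.90 sin 30.3° = 16.09 m/s.
With up positive and y = 0 at the ground: y(t) = 6.68 + (16.09) t − 4.900 t². Setting y = 0 and taking the positive root: t = [16.09 + √(16.09² + 2·9.80·6.68)] / 9.80 = (16.09 + 19.75) / 9.80 = 3.657 s.
At impact: v_y = v_y0 − g t = −19.75 m/s; vₓ = 27.54 m/s.
Angle below horizontal: arctan(|v_y|/vₓ) = arctan(19.75/27.54) = 35.64°.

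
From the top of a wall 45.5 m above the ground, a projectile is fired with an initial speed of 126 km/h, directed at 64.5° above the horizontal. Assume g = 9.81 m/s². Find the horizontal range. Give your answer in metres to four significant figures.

115.3 m

Convert: 126 km/h = 126/3.6 = 35.00 m/s.
Resolve: vₓ = 35.00 cos 64.5° = 15.07 m/s and v_y0 = 35.00 sin 64.5° = 31.59 m/s.
With up positive and y = 0 at the ground: y(t) = 45.5 + (31.59) t − 4.905 t². Setting y = 0 and taking the positive root: t = [31.59 + √(31.59² + 2·9.81·45.5)] / 9.81 = (31.59 + 43.48) / 9.81 = 7.653 s.
Horizontal distance: R = vₓ t = 15.07 × 7.653 = 115.3 m.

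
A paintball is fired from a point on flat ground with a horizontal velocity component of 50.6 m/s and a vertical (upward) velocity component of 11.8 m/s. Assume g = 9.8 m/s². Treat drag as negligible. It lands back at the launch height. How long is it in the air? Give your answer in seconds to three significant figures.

Time of flight on level ground: T = 2 v_y0 / g = 2 × 11.80 / 9.80 = 2.408 s.

2.41 s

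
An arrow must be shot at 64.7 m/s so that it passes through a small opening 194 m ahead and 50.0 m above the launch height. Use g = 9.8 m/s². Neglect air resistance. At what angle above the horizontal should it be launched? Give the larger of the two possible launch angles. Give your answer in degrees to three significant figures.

Trajectory: y = x tanθ − g x² (1 + tan²θ)/(2v₀²). With x = 194, y = 50.0, v₀ = 64.7, g = 9.80:
44.05 tan²θ − 194 tanθ + (94.05) = 0.
tanθ = [194 ± √(194² − 4 × 44.05 × (94.05))] / (2 × 44.05) = (194 ± 145.1) / 88.11, giving tanθ = 0.5547 or 3.849.
θ = 29.02° or 75.44°; the larger is 75.44°.

75.4°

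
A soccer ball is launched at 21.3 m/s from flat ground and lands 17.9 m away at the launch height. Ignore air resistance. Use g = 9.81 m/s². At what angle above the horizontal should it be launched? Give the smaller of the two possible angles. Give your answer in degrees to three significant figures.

Level-ground range R = v₀² sin(2θ)/g ⇒ sin(2θ) = gR/v₀² = 9.81 × 17.9 / 21.3² = 0.3870.
2θ = 22.77° or 180° − 22.77° = 157.2°, so θ = 11.39° or 78.61°.
The smaller angle is 11.39°.

11.4°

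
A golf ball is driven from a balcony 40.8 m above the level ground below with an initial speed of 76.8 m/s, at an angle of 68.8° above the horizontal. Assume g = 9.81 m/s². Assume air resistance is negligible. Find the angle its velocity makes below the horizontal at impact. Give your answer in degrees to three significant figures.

70.2°

Horizontal component vₓ = 76.80 cos 68.8° = 27.77 m/s; vertical v_y0 = 76.80 sin 68.8° = 71.60 m/s.
With up positive and y = 0 at the ground: y(t) = 40.8 + (71.60) t − 4.905 t². Setting y = 0 and taking the positive root: t = [71.60 + √(71.60² + 2·9.81·40.8)] / 9.81 = (71.60 + 76.99) / 9.81 = 15.15 s.
At impact: v_y = v_y0 − g t = −76.99 m/s; vₓ = 27.77 m/s.
Angle below horizontal: arctan(|v_y|/vₓ) = arctan(76.99/27.77) = 70.16°.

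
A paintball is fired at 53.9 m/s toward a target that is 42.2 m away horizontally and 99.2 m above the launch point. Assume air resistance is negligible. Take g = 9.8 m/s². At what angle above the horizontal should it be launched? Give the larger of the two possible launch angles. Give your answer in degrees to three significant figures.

84.8°

Trajectory: y = x tanθ − g x² (1 + tan²θ)/(2v₀²). With x = 42.2, y = 99.2, v₀ = 53.9, g = 9.80:
3.004 tan²θ − 42.2 tanθ + (102.2) = 0.
tanθ = [42.2 ± √(42.2² − 4 × 3.004 × (102.2))] / (2 × 3.004) = (42.2 ± 23.51) / 6.007, giving tanθ = 3.111 or 10.94.
θ = 72.18° or 84.78°; the larger is 84.78°.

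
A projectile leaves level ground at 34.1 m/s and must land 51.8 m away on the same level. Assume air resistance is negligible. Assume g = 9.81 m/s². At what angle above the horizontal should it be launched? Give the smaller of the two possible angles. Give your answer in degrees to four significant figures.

12.96°

Level-ground range R = v₀² sin(2θ)/g ⇒ sin(2θ) = gR/v₀² = 9.81 × 51.8 / 34.1² = 0.4370.
2θ = 25.91° or 180° − 25.91° = 154.1°, so θ = 12.96° or 77.04°.
The smaller angle is 12.96°.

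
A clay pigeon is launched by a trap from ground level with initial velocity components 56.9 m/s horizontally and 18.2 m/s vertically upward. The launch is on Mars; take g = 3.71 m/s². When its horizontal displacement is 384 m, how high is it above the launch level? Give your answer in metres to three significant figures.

38.3 m

At x = 384 m, t = x/vₓ = 384/56.90 = 6.749 s.
Height: y = v_y0 t − ½ g t² = 18.20 × 6.749 − 1.855 × 6.749² = 122.8 − 84.49 = 38.34 m.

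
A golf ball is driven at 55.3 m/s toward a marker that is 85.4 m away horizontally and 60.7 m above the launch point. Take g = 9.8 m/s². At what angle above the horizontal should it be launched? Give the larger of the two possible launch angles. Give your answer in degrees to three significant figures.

81.0°

Trajectory: y = x tanθ − g x² (1 + tan²θ)/(2v₀²). With x = 85.4, y = 60.7, v₀ = 55.3, g = 9.80:
11.69 tan²θ − 85.4 tanθ + (72.39) = 0.
tanθ = [85.4 ± √(85.4² − 4 × 11.69 × (72.39))] / (2 × 11.69) = (85.4 ± 62.53) / 23.37, giving tanθ = 0.9787 or 6.329.
θ = 44.38° or 81.02°; the larger is 81.02°.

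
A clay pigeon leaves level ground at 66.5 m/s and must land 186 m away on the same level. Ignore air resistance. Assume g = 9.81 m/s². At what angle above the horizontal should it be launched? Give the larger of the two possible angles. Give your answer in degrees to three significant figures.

77.8°

From R = (v₀²/g) sin 2θ: sin 2θ = 9.81 × 186 / 4422.2 = 0.4126.
2θ = 24.37° or 180° − 24.37° = 155.6°, so θ = 12.18° or 77.82°.
The larger angle is 77.82°.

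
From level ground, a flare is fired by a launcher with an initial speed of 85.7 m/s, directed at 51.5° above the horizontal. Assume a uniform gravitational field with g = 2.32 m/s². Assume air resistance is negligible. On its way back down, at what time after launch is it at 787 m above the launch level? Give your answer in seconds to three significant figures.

41.5 s

Horizontal component vₓ = 85.70 cos 51.5° = 53.35 m/s; vertical v_y0 = 85.70 sin 51.5° = 67.07 m/s.
Height y(t) = 67.07 t − 1.160 t² = 787 gives 1.160 t² − 67.07 t + 787 = 0.
t = [67.07 ± √(67.07² − 2·2.32·787)] / 2.32 = (67.07 ± 29.10) / 2.32, so t = 16.37 s or t = 41.45 s.
The descending-branch root is 41.45 s.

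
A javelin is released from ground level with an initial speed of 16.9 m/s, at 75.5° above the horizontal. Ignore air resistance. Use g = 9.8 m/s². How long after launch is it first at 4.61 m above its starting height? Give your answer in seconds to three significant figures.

vₓ = 16.90 cos 75.5° = 4.231 m/s; v_y0 = 16.90 sin 75.5° = 16.36 m/s.
Height y(t) = 16.36 t − 4.900 t² = 4.61 gives 4.900 t² − 16.36 t + 4.61 = 0.
t = [16.36 ± √(16.36² − 2·9.80·4.61)] / 9.80 = (16.36 ± 13.32) / 9.80, so t = 0.3107 s or t = 3.028 s.
The first (ascending) time is 0.3107 s.

0.311 s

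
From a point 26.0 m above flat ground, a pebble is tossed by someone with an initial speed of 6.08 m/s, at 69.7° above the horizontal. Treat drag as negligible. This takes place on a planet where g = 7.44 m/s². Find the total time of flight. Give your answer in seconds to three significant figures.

3.52 s

Resolve: vₓ = 6.080 cos 69.7° = 2.109 m/s and v_y0 = 6.080 sin 69.7° = 5.702 m/s.
Vertical motion (up positive, ground at y = 0): 3.720 t² − (5.702) t − 26.0 = 0, so t = (5.702 + √(5.702² + 2·7.44·26.0)) / 7.44 = (5.702 + 20.48) / 7.44 = 3.519 s.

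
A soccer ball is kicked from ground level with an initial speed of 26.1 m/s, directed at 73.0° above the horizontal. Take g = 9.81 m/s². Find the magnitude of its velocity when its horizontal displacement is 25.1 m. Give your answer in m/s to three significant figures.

10.6 m/s

Horizontal component vₓ = 26.10 cos 73.0° = 7.631 m/s; vertical v_y0 = 26.10 sin 73.0° = 24.96 m/s.
Time to reach x = 25.1 m: t = x/vₓ = 25.1/7.631 = 3.289 s.
Vertical velocity there: v_y = v_y0 − g t = 24.96 − 9.81 × 3.289 = −7.308 m/s.
Speed: √(vₓ² + v_y²) = √(7.631² + 7.308²) = 10.57 m/s.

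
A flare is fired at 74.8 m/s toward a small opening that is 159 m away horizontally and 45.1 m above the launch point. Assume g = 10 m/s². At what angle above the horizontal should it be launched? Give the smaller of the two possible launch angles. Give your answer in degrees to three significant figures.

24.5°

Trajectory: y = x tanθ − g x² (1 + tan²θ)/(2v₀²). With x = 159, y = 45.1, v₀ = 74.8, g = 10.0:
22.59 tan²θ − 159 tanθ + (67.69) = 0.
tanθ = [159 ± √(159² − 4 × 22.59 × (67.69))] / (2 × 22.59) = (159 ± 138.4) / 45.18, giving tanθ = 0.4552 or 6.583.
θ = 24.47° or 81.36°; the smaller is 24.47°.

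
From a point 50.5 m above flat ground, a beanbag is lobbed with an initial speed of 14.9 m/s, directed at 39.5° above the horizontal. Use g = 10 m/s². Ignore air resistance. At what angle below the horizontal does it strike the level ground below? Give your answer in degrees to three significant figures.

Horizontal component vₓ = 14.90 cos 39.5° = 11.50 m/s; vertical v_y0 = 14.90 sin 39.5° = 9.478 m/s.
Vertical motion (up positive, ground at y = 0): 5.000 t² − (9.478) t − 50.5 = 0, so t = (9.478 + √(9.478² + 2·10.0·50.5)) / 10.0 = (9.478 + 33.16) / 10.0 = 4.264 s.
At impact: v_y = v_y0 − g t = −33.16 m/s; vₓ = 11.50 m/s.
Angle below horizontal: arctan(|v_y|/vₓ) = arctan(33.16/11.50) = 70.88°.

70.9°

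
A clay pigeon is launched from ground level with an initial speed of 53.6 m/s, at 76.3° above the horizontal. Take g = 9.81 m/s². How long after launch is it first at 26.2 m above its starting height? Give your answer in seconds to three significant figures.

Horizontal component vₓ = 53.60 cos 76.3° = 12.69 m/s; vertical v_y0 = 53.60 sin 76.3° = 52.08 m/s.
Height y(t) = 52.08 t − 4.905 t² = 26.2 gives 4.905 t² − 52.08 t + 26.2 = 0.
Quadratic formula: t = (52.08 ± √2197.8) / 9.81 = (52.08 ± 46.88) / 9.81 → t = 0.5295 s or 10.09 s.
The first (ascending) time is 0.5295 s.

0.530 s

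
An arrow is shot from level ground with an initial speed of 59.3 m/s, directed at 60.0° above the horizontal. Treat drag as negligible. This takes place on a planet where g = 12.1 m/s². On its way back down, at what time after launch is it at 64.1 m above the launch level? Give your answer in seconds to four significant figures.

6.968 s

Resolve: vₓ = 59.30 cos 60.0° = 29.65 m/s and v_y0 = 59.30 sin 60.0° = 51.36 m/s.
Require v_y0 t − ½ g t² = 64.1, i.e. 6.050 t² − 51.36 t + 64.1 = 0.
Quadratic formula: t = (51.36 ± √1086.1) / 12.1 = (51.36 ± 32.96) / 12.1 → t = 1.521 s or 6.968 s.
The descending-branch root is 6.968 s.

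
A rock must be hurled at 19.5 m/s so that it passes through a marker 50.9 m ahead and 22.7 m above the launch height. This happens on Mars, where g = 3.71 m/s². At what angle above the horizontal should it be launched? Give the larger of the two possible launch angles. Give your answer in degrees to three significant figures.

72.3°

Trajectory: y = x tanθ − g x² (1 + tan²θ)/(2v₀²). With x = 50.9, y = 22.7, v₀ = 19.5, g = 3.71:
12.64 tan²θ − 50.9 tanθ + (35.34) = 0.
tanθ = [50.9 ± √(50.9² − 4 × 12.64 × (35.34))] / (2 × 12.64) = (50.9 ± 28.36) / 25.28, giving tanθ = 0.8917 or 3.136.
θ = 41.72° or 72.31°; the larger is 72.31°.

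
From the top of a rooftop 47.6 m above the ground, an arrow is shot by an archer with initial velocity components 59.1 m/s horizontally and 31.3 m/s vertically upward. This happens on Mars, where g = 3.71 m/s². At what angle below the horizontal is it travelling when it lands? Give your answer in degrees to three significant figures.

With up positive and y = 0 at the ground: y(t) = 47.6 + (31.30) t − 1.855 t². Setting y = 0 and taking the positive root: t = [31.30 + √(31.30² + 2·3.71·47.6)] / 3.71 = (31.30 + 36.51) / 3.71 = 18.28 s.
At impact: v_y = v_y0 − g t = −36.51 m/s; vₓ = 59.10 m/s.
Angle below horizontal: arctan(|v_y|/vₓ) = arctan(36.51/59.10) = 31.71°.

31.7°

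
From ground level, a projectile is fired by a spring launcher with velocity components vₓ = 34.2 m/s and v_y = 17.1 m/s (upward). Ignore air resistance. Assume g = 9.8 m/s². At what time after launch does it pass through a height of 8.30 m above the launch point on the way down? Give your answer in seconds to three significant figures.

Require v_y0 t − ½ g t² = 8.30, i.e. 4.900 t² − 17.10 t + 8.30 = 0.
t = [17.10 ± √(17.10² − 2·9.80·8.30)] / 9.80 = (17.10 ± 11.39) / 9.80, so t = 0.5827 s or t = 2.907 s.
The descending-branch root is 2.907 s.

2.91 s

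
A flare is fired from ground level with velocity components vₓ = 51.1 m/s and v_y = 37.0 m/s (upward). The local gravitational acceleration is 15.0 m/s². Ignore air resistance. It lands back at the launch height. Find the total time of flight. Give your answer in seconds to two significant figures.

4.9 s

Landing at launch height ⇒ T = 2 v_y0 / g = 2 × 37.00 / 15.0 = 4.933 s.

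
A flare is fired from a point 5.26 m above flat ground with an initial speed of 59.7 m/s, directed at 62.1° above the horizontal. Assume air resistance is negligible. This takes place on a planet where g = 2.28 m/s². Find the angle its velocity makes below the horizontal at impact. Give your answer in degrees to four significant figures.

Horizontal component vₓ = 59.70 cos 62.1° = 27.94 m/s; vertical v_y0 = 59.70 sin 62.1° = 52.76 m/s.
With up positive and y = 0 at the ground: y(t) = 5.26 + (52.76) t − 1.140 t². Setting y = 0 and taking the positive root: t = [52.76 + √(52.76² + 2·2.28·5.26)] / 2.28 = (52.76 + 52.99) / 2.28 = 46.38 s.
At impact: v_y = v_y0 − g t = −52.99 m/s; vₓ = 27.94 m/s.
Angle below horizontal: arctan(|v_y|/vₓ) = arctan(52.99/27.94) = 62.20°.

62.20°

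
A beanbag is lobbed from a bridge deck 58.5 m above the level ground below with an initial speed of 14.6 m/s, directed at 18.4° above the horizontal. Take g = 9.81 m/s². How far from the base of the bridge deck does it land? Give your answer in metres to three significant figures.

Components: vₓ = 14.60 cos 18.4° = 13.85 m/s, v_y0 = 14.60 sin 18.4° = 4.608 m/s.
Vertical motion (up positive, ground at y = 0): 4.905 t² − (4.608) t − 58.5 = 0, so t = (4.608 + √(4.608² + 2·9.81·58.5)) / 9.81 = (4.608 + 34.19) / 9.81 = 3.955 s.
Horizontal distance: R = vₓ t = 13.85 × 3.955 = 54.79 m.

54.8 m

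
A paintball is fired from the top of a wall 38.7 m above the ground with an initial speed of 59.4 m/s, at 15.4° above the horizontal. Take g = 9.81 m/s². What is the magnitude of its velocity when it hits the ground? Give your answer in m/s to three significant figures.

65.5 m/s

Components: vₓ = 59.40 cos 15.4° = 57.27 m/s, v_y0 = 59.40 sin 15.4° = 15.77 m/s.
With up positive and y = 0 at the ground: y(t) = 38.7 + (15.77) t − 4.905 t². Setting y = 0 and taking the positive root: t = [15.77 + √(15.77² + 2·9.81·38.7)] / 9.81 = (15.77 + 31.75) / 9.81 = 4.845 s.
Vertical velocity at impact: v_y = v_y0 − g t = 15.77 − 9.81 × 4.845 = −31.75 m/s.
Speed: |v| = √(vₓ² + v_y²) = √(57.27² + 31.75²) = 65.48 m/s.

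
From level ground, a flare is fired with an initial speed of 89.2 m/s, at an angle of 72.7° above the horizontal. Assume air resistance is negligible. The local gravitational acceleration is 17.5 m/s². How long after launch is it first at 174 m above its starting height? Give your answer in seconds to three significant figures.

2.92 s

Components: vₓ = 89.20 cos 72.7° = 26.53 m/s, v_y0 = 89.20 sin 72.7° = 85.16 m/s.
Require v_y0 t − ½ g t² = 174, i.e. 8.750 t² − 85.16 t + 174 = 0.
t = [85.16 ± √(85.16² − 2·17.5·174)] / 17.5 = (85.16 ± 34.10) / 17.5, so t = 2.918 s or t = 6.815 s.
The first (ascending) time is 2.918 s.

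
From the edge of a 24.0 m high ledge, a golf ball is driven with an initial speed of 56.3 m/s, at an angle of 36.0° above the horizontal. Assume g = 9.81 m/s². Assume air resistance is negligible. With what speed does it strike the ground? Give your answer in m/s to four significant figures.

60.34 m/s

Horizontal component vₓ = 56.30 cos 36.0° = 45.55 m/s; vertical v_y0 = 56.30 sin 36.0° = 33.09 m/s.
The projectile lands when y = 24.0 + (33.09) t − ½·9.81·t² = 0. Positive root: t = (33.09 + √(33.09² + 2·9.81·24.0)) / 9.81 = (33.09 + 39.57) / 9.81 = 7.407 s.
Vertical velocity at impact: v_y = v_y0 − g t = 33.09 − 9.81 × 7.407 = −39.57 m/s.
Speed: |v| = √(vₓ² + v_y²) = √(45.55² + 39.57²) = 60.34 m/s.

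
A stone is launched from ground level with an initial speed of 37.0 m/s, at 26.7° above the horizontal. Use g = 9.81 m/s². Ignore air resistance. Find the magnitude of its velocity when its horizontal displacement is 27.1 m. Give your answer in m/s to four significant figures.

Components: vₓ = 37.00 cos 26.7° = 33.05 m/s, v_y0 = 37.00 sin 26.7° = 16.62 m/s.
Time to reach x = 27.1 m: t = x/vₓ = 27.1/33.05 = 0.8199 s.
Vertical velocity there: v_y = v_y0 − g t = 16.62 − 9.81 × 0.8199 = 8.582 m/s.
Speed: √(vₓ² + v_y²) = √(33.05² + 8.582²) = 34.15 m/s.

34.15 m/s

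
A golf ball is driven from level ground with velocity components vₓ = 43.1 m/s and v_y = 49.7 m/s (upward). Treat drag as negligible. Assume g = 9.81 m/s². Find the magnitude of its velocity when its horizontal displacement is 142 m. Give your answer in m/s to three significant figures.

Time to reach x = 142 m: t = x/vₓ = 142/43.10 = 3.295 s.
Vertical velocity there: v_y = v_y0 − g t = 49.70 − 9.81 × 3.295 = 17.38 m/s.
Speed: √(vₓ² + v_y²) = √(43.10² + 17.38²) = 46.47 m/s.

46.5 m/s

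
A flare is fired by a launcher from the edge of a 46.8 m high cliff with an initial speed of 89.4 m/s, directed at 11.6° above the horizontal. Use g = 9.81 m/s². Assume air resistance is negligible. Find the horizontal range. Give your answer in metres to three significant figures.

475 m

Components: vₓ = 89.40 cos 11.6° = 87.57 m/s, v_y0 = 89.40 sin 11.6° = 17.98 m/s.
Vertical motion (up positive, ground at y = 0): 4.905 t² − (17.98) t − 46.8 = 0, so t = (17.98 + √(17.98² + 2·9.81·46.8)) / 9.81 = (17.98 + 35.23) / 9.81 = 5.424 s.
Horizontal distance: R = vₓ t = 87.57 × 5.424 = 475.0 m.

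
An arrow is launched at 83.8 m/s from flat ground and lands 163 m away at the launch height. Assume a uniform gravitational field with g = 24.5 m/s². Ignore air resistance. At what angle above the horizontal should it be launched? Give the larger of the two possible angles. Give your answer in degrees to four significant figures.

From R = (v₀²/g) sin 2θ: sin 2θ = 24.5 × 163 / 7022.4 = 0.5687.
2θ = 34.66° or 180° − 34.66° = 145.3°, so θ = 17.33° or 72.67°.
The larger angle is 72.67°.

72.67°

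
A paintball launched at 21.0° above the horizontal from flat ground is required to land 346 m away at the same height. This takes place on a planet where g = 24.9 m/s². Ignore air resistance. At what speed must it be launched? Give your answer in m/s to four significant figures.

113.5 m/s

From R = (v₀² / g) sin 2θ: v₀ = √(gR / sin 2θ).
v₀ = √(24.9 × 346 / sin 42.00°) = √(8615 / 0.6691) = √12876 = 113.5 m/s.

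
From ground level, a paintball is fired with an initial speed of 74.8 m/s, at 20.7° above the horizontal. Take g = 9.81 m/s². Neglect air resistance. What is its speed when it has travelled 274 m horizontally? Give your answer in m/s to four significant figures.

vₓ = 74.80 cos 20.7° = 69.97 m/s; v_y0 = 74.80 sin 20.7° = 26.44 m/s.
Time to reach x = 274 m: t = x/vₓ = 274/69.97 = 3.916 s.
Vertical velocity there: v_y = v_y0 − g t = 26.44 − 9.81 × 3.916 = −11.98 m/s.
Speed: √(vₓ² + v_y²) = √(69.97² + 11.98²) = 70.99 m/s.

70.99 m/s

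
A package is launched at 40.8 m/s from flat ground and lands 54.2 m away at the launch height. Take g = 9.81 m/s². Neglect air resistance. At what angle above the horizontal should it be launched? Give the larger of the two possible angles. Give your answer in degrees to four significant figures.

From R = (v₀²/g) sin 2θ: sin 2θ = 9.81 × 54.2 / 1664.6 = 0.3194.
2θ = 18.63° or 180° − 18.63° = 161.4°, so θ = 9.314° or 80.69°.
The larger angle is 80.69°.

80.69°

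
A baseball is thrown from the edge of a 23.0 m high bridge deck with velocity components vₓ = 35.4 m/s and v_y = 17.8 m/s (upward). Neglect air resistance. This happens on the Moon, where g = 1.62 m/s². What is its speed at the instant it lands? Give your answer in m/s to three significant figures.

40.6 m/s

The projectile lands when y = 23.0 + (17.80) t − ½·1.62·t² = 0. Positive root: t = (17.80 + √(17.80² + 2·1.62·23.0)) / 1.62 = (17.80 + 19.78) / 1.62 = 23.20 s.
Vertical velocity at impact: v_y = v_y0 − g t = 17.80 − 1.62 × 23.20 = −19.78 m/s.
Speed: |v| = √(vₓ² + v_y²) = √(35.40² + 19.78²) = 40.55 m/s.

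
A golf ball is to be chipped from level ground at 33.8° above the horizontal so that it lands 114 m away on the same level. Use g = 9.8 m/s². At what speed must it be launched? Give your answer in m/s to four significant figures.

From R = (v₀² / g) sin 2θ: v₀ = √(gR / sin 2θ).
v₀ = √(9.80 × 114 / sin 67.60°) = √(1117 / 0.9245) = √1208.4 = 34.76 m/s.

34.76 m/s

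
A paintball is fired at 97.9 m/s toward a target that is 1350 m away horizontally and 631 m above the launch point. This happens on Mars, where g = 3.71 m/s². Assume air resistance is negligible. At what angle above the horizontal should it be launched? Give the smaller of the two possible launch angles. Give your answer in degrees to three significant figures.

Trajectory: y = x tanθ − g x² (1 + tan²θ)/(2v₀²). With x = 1350, y = 631, v₀ = 97.9, g = 3.71:
352.7 tan²θ − 1350 tanθ + (983.7) = 0.
tanθ = [1350 ± √(1350² − 4 × 352.7 × (983.7))] / (2 × 352.7) = (1350 ± 659.2) / 705.5, giving tanθ = 0.9792 or 2.848.
θ = 44.40° or 70.65°; the smaller is 44.40°.

44.4°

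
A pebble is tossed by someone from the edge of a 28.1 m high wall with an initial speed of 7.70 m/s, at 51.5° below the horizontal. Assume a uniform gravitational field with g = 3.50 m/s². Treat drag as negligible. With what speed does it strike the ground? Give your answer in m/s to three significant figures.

Horizontal component vₓ = 7.700 cos 51.5° = 4.793 m/s; vertical v_y0 = −6.026 m/s (downward).
The projectile lands when y = 28.1 + (−6.026) t − ½·3.50·t² = 0. Positive root: t = (−6.026 + √(6.026² + 2·3.50·28.1)) / 3.50 = (−6.026 + 15.26) / 3.50 = 2.640 s.
Vertical velocity at impact: v_y = v_y0 − g t = −6.026 − 3.50 × 2.640 = −15.26 m/s.
Speed: |v| = √(vₓ² + v_y²) = √(4.793² + 15.26²) = 16.00 m/s.

16.0 m/s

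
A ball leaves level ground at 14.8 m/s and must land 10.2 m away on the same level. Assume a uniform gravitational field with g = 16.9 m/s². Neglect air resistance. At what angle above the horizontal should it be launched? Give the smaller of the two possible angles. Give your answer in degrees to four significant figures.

25.95°

Level-ground range R = v₀² sin(2θ)/g ⇒ sin(2θ) = gR/v₀² = 16.9 × 10.2 / 14.8² = 0.7870.
2θ = 51.90° or 180° − 51.90° = 128.1°, so θ = 25.95° or 64.05°.
The smaller angle is 25.95°.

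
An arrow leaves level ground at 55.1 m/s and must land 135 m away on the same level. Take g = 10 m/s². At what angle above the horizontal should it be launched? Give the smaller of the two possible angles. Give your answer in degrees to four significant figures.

Level-ground range R = v₀² sin(2θ)/g ⇒ sin(2θ) = gR/v₀² = 10.0 × 135 / 55.1² = 0.4447.
2θ = 26.40° or 180° − 26.40° = 153.6°, so θ = 13.20° or 76.80°.
The smaller angle is 13.20°.

13.20°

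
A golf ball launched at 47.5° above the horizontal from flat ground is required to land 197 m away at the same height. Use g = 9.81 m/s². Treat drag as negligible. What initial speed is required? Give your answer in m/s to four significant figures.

44.04 m/s

On level ground R = v₀² sin 2θ / g ⇒ v₀ = √(gR / sin 2θ).
v₀ = √(9.81 × 197 / sin 95.00°) = √(1933 / 0.9962) = √1940.0 = 44.04 m/s.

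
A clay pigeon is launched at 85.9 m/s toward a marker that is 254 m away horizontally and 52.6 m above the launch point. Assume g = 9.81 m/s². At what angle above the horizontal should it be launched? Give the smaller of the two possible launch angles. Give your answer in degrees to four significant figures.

21.97°

Trajectory: y = x tanθ − g x² (1 + tan²θ)/(2v₀²). With x = 254, y = 52.6, v₀ = 85.9, g = 9.81:
42.89 tan²θ − 254 tanθ + (95.49) = 0.
tanθ = [254 ± √(254² − 4 × 42.89 × (95.49))] / (2 × 42.89) = (254 ± 219.4) / 85.77, giving tanθ = 0.4034 or 5.519.
θ = 21.97° or 79.73°; the smaller is 21.97°.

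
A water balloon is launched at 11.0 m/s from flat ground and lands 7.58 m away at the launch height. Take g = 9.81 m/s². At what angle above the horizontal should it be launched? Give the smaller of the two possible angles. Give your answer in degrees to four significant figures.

R = v₀² sin 2θ / g gives sin 2θ = gR/v₀² = 9.81·7.58/11.0² = 0.6145.
2θ = 37.92° or 180° − 37.92° = 142.1°, so θ = 18.96° or 71.04°.
The smaller angle is 18.96°.

18.96°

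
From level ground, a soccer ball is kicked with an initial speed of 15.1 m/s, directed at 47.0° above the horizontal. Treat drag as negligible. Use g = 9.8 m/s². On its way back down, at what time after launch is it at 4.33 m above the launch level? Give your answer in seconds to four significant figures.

vₓ = 15.10 cos 47.0° = 10.30 m/s; v_y0 = 15.10 sin 47.0° = 11.04 m/s.
Require v_y0 t − ½ g t² = 4.33, i.e. 4.900 t² − 11.04 t + 4.33 = 0.
Quadratic formula: t = (11.04 ± √37.090) / 9.80 = (11.04 ± 6.090) / 9.80 → t = 0.5054 s or 1.748 s.
The descending-branch root is 1.748 s.

1.748 s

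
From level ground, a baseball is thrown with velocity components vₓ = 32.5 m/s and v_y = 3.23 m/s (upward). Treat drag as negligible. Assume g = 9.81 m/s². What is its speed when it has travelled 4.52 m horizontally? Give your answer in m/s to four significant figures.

32.55 m/s

At x = 4.52 m, t = x/vₓ = 4.52/32.50 = 0.1391 s.
Vertical velocity there: v_y = v_y0 − g t = 3.230 − 9.81 × 0.1391 = 1.866 m/s.
Speed: √(vₓ² + v_y²) = √(32.50² + 1.866²) = 32.55 m/s.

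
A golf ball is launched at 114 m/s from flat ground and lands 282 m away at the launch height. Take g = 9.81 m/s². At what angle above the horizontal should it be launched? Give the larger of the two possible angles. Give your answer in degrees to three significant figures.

From R = (v₀²/g) sin 2θ: sin 2θ = 9.81 × 282 / 12996 = 0.2129.
2θ = 12.29° or 180° − 12.29° = 167.7°, so θ = 6.145° or 83.85°.
The larger angle is 83.85°.

83.9°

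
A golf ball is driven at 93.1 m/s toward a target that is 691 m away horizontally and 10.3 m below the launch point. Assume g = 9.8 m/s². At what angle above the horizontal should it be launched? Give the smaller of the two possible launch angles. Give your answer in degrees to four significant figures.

Trajectory: y = x tanθ − g x² (1 + tan²θ)/(2v₀²). With x = 691, y = −10.3, v₀ = 93.1, g = 9.80:
269.9 tan²θ − 691 tanθ + (259.6) = 0.
tanθ = [691 ± √(691² − 4 × 269.9 × (259.6))] / (2 × 269.9) = (691 ± 444.0) / 539.9, giving tanθ = 0.4575 or 2.102.
θ = 24.58° or 64.56°; the smaller is 24.58°.

24.58°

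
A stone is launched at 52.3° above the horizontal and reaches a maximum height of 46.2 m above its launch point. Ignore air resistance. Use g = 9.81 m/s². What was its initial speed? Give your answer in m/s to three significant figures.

At the peak v_y = 0, so v_y0 = √(2gH) = √(2 × 9.81 × 46.2) = 30.11 m/s.
v_y0 = v₀ sin θ ⇒ v₀ = 30.11 / sin 52.3° = 38.05 m/s.

38.1 m/s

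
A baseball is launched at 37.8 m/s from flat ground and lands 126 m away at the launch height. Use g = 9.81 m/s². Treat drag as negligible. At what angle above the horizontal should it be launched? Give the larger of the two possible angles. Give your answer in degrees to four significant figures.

From R = (v₀²/g) sin 2θ: sin 2θ = 9.81 × 126 / 1428.8 = 0.8651.
2θ = 59.89° or 180° − 59.89° = 120.1°, so θ = 29.95° or 60.05°.
The larger angle is 60.05°.

60.05°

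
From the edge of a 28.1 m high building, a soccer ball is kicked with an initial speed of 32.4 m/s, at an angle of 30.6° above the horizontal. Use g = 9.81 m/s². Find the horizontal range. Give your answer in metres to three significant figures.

128 m

Components: vₓ = 32.40 cos 30.6° = 27.89 m/s, v_y0 = 32.40 sin 30.6° = 16.49 m/s.
With up positive and y = 0 at the ground: y(t) = 28.1 + (16.49) t − 4.905 t². Setting y = 0 and taking the positive root: t = [16.49 + √(16.49² + 2·9.81·28.1)] / 9.81 = (16.49 + 28.69) / 9.81 = 4.606 s.
Horizontal distance: R = vₓ t = 27.89 × 4.606 = 128.5 m.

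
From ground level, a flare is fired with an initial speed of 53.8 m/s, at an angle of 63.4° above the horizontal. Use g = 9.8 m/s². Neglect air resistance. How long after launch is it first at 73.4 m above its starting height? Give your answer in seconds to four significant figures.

1.889 s

Components: vₓ = 53.80 cos 63.4° = 24.09 m/s, v_y0 = 53.80 sin 63.4° = 48.11 m/s.
Require v_y0 t − ½ g t² = 73.4, i.e. 4.900 t² − 48.11 t + 73.4 = 0.
t = [48.11 ± √(48.11² − 2·9.80·73.4)] / 9.80 = (48.11 ± 29.59) / 9.80, so t = 1.889 s or t = 7.928 s.
The first (ascending) time is 1.889 s.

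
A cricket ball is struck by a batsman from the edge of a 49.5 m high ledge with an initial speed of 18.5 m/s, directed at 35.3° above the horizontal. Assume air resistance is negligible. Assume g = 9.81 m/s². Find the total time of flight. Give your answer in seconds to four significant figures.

vₓ = 18.50 cos 35.3° = 15.10 m/s; v_y0 = 18.50 sin 35.3° = 10.69 m/s.
Vertical motion (up positive, ground at y = 0): 4.905 t² − (10.69) t − 49.5 = 0, so t = (10.69 + √(10.69² + 2·9.81·49.5)) / 9.81 = (10.69 + 32.95) / 9.81 = 4.448 s.

4.448 s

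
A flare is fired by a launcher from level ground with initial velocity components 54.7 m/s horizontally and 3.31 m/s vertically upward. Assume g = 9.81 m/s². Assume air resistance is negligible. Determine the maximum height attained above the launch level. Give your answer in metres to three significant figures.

0.558 m

At the apex v_y = 0, so H = v_y0²/(2g) = 3.310²/19.62 = 0.5584 m.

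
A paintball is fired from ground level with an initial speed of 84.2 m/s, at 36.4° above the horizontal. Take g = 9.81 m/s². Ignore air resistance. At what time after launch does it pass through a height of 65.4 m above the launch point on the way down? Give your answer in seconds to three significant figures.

8.64 s

Components: vₓ = 84.20 cos 36.4° = 67.77 m/s, v_y0 = 84.20 sin 36.4° = 49.97 m/s.
Require v_y0 t − ½ g t² = 65.4, i.e. 4.905 t² − 49.97 t + 65.4 = 0.
t = [49.97 ± √(49.97² − 2·9.81·65.4)] / 9.81 = (49.97 ± 34.83) / 9.81, so t = 1.542 s or t = 8.644 s.
The descending-branch root is 8.644 s.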